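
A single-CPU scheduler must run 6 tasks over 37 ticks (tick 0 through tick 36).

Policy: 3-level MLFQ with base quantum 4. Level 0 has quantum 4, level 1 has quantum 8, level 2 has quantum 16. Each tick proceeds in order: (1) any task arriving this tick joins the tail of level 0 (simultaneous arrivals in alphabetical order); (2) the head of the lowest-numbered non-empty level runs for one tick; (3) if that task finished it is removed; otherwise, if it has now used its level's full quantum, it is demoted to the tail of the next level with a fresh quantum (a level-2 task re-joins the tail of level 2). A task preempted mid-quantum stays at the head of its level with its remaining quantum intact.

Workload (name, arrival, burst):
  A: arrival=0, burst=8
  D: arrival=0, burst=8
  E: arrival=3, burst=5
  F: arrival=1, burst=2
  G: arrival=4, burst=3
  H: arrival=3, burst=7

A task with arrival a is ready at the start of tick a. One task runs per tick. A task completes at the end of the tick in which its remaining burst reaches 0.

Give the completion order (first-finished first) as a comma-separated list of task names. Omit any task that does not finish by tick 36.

completion order = F, G, A, D, E, H

t=0: L0/L1/L2 = AD/-/- → run A
t=1: L0/L1/L2 = ADF/-/- → run A
t=2: L0/L1/L2 = ADF/-/- → run A
t=3: L0/L1/L2 = ADFEH/-/- → run A
t=4: L0/L1/L2 = DFEHG/A/- → run D
t=5: L0/L1/L2 = DFEHG/A/- → run D
t=6: L0/L1/L2 = DFEHG/A/- → run D
t=7: L0/L1/L2 = DFEHG/A/- → run D
t=8: L0/L1/L2 = FEHG/AD/- → run F
t=9: L0/L1/L2 = FEHG/AD/- → run F
t=10: L0/L1/L2 = EHG/AD/- → run E
t=11: L0/L1/L2 = EHG/AD/- → run E
t=12: L0/L1/L2 = EHG/AD/- → run E
t=13: L0/L1/L2 = EHG/AD/- → run E
t=14: L0/L1/L2 = HG/ADE/- → run H
t=15: L0/L1/L2 = HG/ADE/- → run H
t=16: L0/L1/L2 = HG/ADE/- → run H
t=17: L0/L1/L2 = HG/ADE/- → run H
t=18: L0/L1/L2 = G/ADEH/- → run G
t=19: L0/L1/L2 = G/ADEH/- → run G
t=20: L0/L1/L2 = G/ADEH/- → run G
t=21: L0/L1/L2 = -/ADEH/- → run A
t=22: L0/L1/L2 = -/ADEH/- → run A
t=23: L0/L1/L2 = -/ADEH/- → run A
t=24: L0/L1/L2 = -/ADEH/- → run A
t=25: L0/L1/L2 = -/DEH/- → run D
t=26: L0/L1/L2 = -/DEH/- → run D
t=27: L0/L1/L2 = -/DEH/- → run D
t=28: L0/L1/L2 = -/DEH/- → run D
t=29: L0/L1/L2 = -/EH/- → run E
t=30: L0/L1/L2 = -/H/- → run H
t=31: L0/L1/L2 = -/H/- → run H
t=32: L0/L1/L2 = -/H/- → run H
t=33: (idle)
t=34: (idle)
t=35: (idle)
t=36: (idle)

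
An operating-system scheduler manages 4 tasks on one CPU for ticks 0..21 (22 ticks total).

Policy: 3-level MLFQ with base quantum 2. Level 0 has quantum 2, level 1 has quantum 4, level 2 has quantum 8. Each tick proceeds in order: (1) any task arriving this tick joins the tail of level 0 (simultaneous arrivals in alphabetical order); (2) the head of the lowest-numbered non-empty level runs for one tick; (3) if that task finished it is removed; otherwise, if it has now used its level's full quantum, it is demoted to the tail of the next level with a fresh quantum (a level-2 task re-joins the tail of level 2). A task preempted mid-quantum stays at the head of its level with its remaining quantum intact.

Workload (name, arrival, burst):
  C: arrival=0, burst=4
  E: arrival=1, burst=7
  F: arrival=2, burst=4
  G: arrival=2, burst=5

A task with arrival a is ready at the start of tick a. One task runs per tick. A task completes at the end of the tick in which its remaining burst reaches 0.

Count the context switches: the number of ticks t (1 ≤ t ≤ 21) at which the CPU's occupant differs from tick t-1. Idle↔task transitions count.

context switches = 9

t=0: L0/L1/L2 = C/-/- → run C
t=1: L0/L1/L2 = CE/-/- → run C
t=2: L0/L1/L2 = EFG/C/- → run E
t=3: L0/L1/L2 = EFG/C/- → run E
t=4: L0/L1/L2 = FG/CE/- → run F
t=5: L0/L1/L2 = FG/CE/- → run F
t=6: L0/L1/L2 = G/CEF/- → run G
t=7: L0/L1/L2 = G/CEF/- → run G
t=8: L0/L1/L2 = -/CEFG/- → run C
t=9: L0/L1/L2 = -/CEFG/- → run C
t=10: L0/L1/L2 = -/EFG/- → run E
t=11: L0/L1/L2 = -/EFG/- → run E
t=12: L0/L1/L2 = -/EFG/- → run E
t=13: L0/L1/L2 = -/EFG/- → run E
t=14: L0/L1/L2 = -/FG/E → run F
t=15: L0/L1/L2 = -/FG/E → run F
t=16: L0/L1/L2 = -/G/E → run G
t=17: L0/L1/L2 = -/G/E → run G
t=18: L0/L1/L2 = -/G/E → run G
t=19: L0/L1/L2 = -/-/E → run E
t=20: (idle)
t=21: (idle)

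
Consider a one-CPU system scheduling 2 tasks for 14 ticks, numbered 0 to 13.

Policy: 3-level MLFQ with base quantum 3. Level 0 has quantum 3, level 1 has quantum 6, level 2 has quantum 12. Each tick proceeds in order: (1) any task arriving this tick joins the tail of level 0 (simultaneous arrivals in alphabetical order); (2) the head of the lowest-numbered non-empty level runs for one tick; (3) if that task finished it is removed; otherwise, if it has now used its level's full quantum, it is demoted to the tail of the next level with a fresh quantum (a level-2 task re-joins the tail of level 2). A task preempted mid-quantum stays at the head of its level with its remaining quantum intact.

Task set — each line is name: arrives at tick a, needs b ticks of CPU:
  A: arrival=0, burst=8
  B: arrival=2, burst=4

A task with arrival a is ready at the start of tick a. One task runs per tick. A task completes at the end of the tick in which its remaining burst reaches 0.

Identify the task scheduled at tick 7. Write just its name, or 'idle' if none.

t=0: L0/L1/L2 = A/-/- → run A
t=1: L0/L1/L2 = A/-/- → run A
t=2: L0/L1/L2 = AB/-/- → run A
t=3: L0/L1/L2 = B/A/- → run B
t=4: L0/L1/L2 = B/A/- → run B
t=5: L0/L1/L2 = B/A/- → run B
t=6: L0/L1/L2 = -/AB/- → run A
t=7: L0/L1/L2 = -/AB/- → run A
t=8: L0/L1/L2 = -/AB/- → run A
t=9: L0/L1/L2 = -/AB/- → run A
t=10: L0/L1/L2 = -/AB/- → run A
t=11: L0/L1/L2 = -/B/- → run B
t=12: (idle)
t=13: (idle)

running at tick 7 = A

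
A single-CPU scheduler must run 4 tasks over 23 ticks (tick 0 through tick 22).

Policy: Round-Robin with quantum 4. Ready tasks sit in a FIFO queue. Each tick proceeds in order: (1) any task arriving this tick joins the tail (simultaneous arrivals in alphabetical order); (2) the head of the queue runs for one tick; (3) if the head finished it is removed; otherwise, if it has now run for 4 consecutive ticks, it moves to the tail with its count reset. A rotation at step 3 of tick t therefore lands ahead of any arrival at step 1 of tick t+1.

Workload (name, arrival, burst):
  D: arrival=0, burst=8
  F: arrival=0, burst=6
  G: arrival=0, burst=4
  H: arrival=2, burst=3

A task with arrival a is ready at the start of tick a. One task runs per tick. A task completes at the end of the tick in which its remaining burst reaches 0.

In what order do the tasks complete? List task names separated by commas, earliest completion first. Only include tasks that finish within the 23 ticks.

t=0: queue=[D,F,G] q_used=0 → run D
t=1: queue=[D,F,G] q_used=1 → run D
t=2: queue=[D,F,G,H] q_used=2 → run D
t=3: queue=[D,F,G,H] q_used=3 → run D
t=4: queue=[F,G,H,D] q_used=0 → run F
t=5: queue=[F,G,H,D] q_used=1 → run F
t=6: queue=[F,G,H,D] q_used=2 → run F
t=7: queue=[F,G,H,D] q_used=3 → run F
t=8: queue=[G,H,D,F] q_used=0 → run G
t=9: queue=[G,H,D,F] q_used=1 → run G
t=10: queue=[G,H,D,F] q_used=2 → run G
t=11: queue=[G,H,D,F] q_used=3 → run G
t=12: queue=[H,D,F] q_used=0 → run H
t=13: queue=[H,D,F] q_used=1 → run H
t=14: queue=[H,D,F] q_used=2 → run H
t=15: queue=[D,F] q_used=0 → run D
t=16: queue=[D,F] q_used=1 → run D
t=17: queue=[D,F] q_used=2 → run D
t=18: queue=[D,F] q_used=3 → run D
t=19: queue=[F] q_used=0 → run F
t=20: queue=[F] q_used=1 → run F
t=21: (idle)
t=22: (idle)

completion order = G, H, D, F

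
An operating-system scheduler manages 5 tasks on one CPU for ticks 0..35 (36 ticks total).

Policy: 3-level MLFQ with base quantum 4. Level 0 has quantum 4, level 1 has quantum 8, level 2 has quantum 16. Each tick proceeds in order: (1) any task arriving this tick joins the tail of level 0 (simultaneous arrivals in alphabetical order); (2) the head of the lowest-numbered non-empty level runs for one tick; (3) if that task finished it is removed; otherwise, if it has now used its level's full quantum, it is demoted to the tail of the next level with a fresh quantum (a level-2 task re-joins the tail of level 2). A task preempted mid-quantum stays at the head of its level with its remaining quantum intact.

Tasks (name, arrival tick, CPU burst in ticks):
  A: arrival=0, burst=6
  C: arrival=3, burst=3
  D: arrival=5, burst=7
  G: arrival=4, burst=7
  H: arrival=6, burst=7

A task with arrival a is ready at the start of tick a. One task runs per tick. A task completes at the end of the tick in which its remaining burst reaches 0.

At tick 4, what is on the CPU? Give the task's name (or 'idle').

t=0: L0/L1/L2 = A/-/- → run A
t=1: L0/L1/L2 = A/-/- → run A
t=2: L0/L1/L2 = A/-/- → run A
t=3: L0/L1/L2 = AC/-/- → run A
t=4: L0/L1/L2 = CG/A/- → run C
t=5: L0/L1/L2 = CGD/A/- → run C
t=6: L0/L1/L2 = CGDH/A/- → run C
t=7: L0/L1/L2 = GDH/A/- → run G
t=8: L0/L1/L2 = GDH/A/- → run G
t=9: L0/L1/L2 = GDH/A/- → run G
t=10: L0/L1/L2 = GDH/A/- → run G
t=11: L0/L1/L2 = DH/AG/- → run D
t=12: L0/L1/L2 = DH/AG/- → run D
t=13: L0/L1/L2 = DH/AG/- → run D
t=14: L0/L1/L2 = DH/AG/- → run D
t=15: L0/L1/L2 = H/AGD/- → run H
t=16: L0/L1/L2 = H/AGD/- → run H
t=17: L0/L1/L2 = H/AGD/- → run H
t=18: L0/L1/L2 = H/AGD/- → run H
t=19: L0/L1/L2 = -/AGDH/- → run A
t=20: L0/L1/L2 = -/AGDH/- → run A
t=21: L0/L1/L2 = -/GDH/- → run G
t=22: L0/L1/L2 = -/GDH/- → run G
t=23: L0/L1/L2 = -/GDH/- → run G
t=24: L0/L1/L2 = -/DH/- → run D
t=25: L0/L1/L2 = -/DH/- → run D
t=26: L0/L1/L2 = -/DH/- → run D
t=27: L0/L1/L2 = -/H/- → run H
t=28: L0/L1/L2 = -/H/- → run H
t=29: L0/L1/L2 = -/H/- → run H
t=30: (idle)
t=31: (idle)
t=32: (idle)
t=33: (idle)
t=34: (idle)
t=35: (idle)

running at tick 4 = C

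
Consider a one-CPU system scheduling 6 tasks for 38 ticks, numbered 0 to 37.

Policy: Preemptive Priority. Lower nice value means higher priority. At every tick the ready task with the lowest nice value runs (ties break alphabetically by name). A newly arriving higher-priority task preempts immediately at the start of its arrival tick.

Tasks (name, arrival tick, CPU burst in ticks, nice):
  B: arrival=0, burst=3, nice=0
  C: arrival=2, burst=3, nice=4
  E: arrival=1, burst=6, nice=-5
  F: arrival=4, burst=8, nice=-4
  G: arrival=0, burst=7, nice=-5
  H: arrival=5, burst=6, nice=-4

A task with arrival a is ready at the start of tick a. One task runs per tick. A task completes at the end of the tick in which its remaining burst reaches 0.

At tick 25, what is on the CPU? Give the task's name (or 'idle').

t=0: ready={B,G} → run G
t=1: ready={B,E,G} → run E
t=2: ready={B,C,E,G} → run E
t=3: ready={B,C,E,G} → run E
t=4: ready={B,C,E,F,G} → run E
t=5: ready={B,C,E,F,G,H} → run E
t=6: ready={B,C,E,F,G,H} → run E
t=7: ready={B,C,F,G,H} → run G
t=8: ready={B,C,F,G,H} → run G
t=9: ready={B,C,F,G,H} → run G
t=10: ready={B,C,F,G,H} → run G
t=11: ready={B,C,F,G,H} → run G
t=12: ready={B,C,F,G,H} → run G
t=13: ready={B,C,F,H} → run F
t=14: ready={B,C,F,H} → run F
t=15: ready={B,C,F,H} → run F
t=16: ready={B,C,F,H} → run F
t=17: ready={B,C,F,H} → run F
t=18: ready={B,C,F,H} → run F
t=19: ready={B,C,F,H} → run F
t=20: ready={B,C,F,H} → run F
t=21: ready={B,C,H} → run H
t=22: ready={B,C,H} → run H
t=23: ready={B,C,H} → run H
t=24: ready={B,C,H} → run H
t=25: ready={B,C,H} → run H
t=26: ready={B,C,H} → run H
t=27: ready={B,C} → run B
t=28: ready={B,C} → run B
t=29: ready={B,C} → run B
t=30: ready={C} → run C
t=31: ready={C} → run C
t=32: ready={C} → run C
t=33: (idle)
t=34: (idle)
t=35: (idle)
t=36: (idle)
t=37: (idle)

running at tick 25 = H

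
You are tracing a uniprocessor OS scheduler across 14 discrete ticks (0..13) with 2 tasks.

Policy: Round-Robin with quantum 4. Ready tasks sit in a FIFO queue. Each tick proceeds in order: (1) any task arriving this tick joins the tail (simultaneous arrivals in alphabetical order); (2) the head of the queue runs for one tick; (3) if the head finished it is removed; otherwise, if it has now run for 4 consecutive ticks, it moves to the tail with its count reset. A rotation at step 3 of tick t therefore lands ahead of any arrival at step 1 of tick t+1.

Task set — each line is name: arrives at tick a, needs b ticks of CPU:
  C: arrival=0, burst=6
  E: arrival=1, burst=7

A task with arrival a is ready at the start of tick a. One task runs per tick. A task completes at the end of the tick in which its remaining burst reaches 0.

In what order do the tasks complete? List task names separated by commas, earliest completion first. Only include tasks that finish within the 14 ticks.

t=0: queue=[C] q_used=0 → run C
t=1: queue=[C,E] q_used=1 → run C
t=2: queue=[C,E] q_used=2 → run C
t=3: queue=[C,E] q_used=3 → run C
t=4: queue=[E,C] q_used=0 → run E
t=5: queue=[E,C] q_used=1 → run E
t=6: queue=[E,C] q_used=2 → run E
t=7: queue=[E,C] q_used=3 → run E
t=8: queue=[C,E] q_used=0 → run C
t=9: queue=[C,E] q_used=1 → run C
t=10: queue=[E] q_used=0 → run E
t=11: queue=[E] q_used=1 → run E
t=12: queue=[E] q_used=2 → run E
t=13: (idle)

completion order = C, E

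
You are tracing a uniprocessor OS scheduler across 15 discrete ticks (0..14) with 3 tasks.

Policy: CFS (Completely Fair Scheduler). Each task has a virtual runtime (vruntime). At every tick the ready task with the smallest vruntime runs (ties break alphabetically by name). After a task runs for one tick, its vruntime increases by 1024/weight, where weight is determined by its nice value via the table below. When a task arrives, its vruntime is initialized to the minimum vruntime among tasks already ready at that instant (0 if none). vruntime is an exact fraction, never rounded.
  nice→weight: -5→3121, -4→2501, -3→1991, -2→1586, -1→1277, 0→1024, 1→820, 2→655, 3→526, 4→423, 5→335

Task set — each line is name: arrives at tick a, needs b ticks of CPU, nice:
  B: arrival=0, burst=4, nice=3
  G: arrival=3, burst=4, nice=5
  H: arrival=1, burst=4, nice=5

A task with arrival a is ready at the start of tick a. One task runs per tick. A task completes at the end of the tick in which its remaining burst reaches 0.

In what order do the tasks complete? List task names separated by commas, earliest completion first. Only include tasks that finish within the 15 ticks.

t=0: vr[B=0] → run B
t=1: vr[B=512/263 H=512/263] → run B
t=2: vr[B=1024/263 H=512/263] → run H
t=3: vr[B=1024/263 G=1024/263 H=440832/88105] → run B
t=4: vr[B=1536/263 G=1024/263 H=440832/88105] → run G
t=5: vr[B=1536/263 G=612352/88105 H=440832/88105] → run H
t=6: vr[B=1536/263 G=612352/88105 H=710144/88105] → run B
t=7: vr[G=612352/88105 H=710144/88105] → run G
t=8: vr[G=881664/88105 H=710144/88105] → run H
t=9: vr[G=881664/88105 H=979456/88105] → run G
t=10: vr[G=1150976/88105 H=979456/88105] → run H
t=11: vr[G=1150976/88105] → run G
t=12: (idle)
t=13: (idle)
t=14: (idle)

completion order = B, H, G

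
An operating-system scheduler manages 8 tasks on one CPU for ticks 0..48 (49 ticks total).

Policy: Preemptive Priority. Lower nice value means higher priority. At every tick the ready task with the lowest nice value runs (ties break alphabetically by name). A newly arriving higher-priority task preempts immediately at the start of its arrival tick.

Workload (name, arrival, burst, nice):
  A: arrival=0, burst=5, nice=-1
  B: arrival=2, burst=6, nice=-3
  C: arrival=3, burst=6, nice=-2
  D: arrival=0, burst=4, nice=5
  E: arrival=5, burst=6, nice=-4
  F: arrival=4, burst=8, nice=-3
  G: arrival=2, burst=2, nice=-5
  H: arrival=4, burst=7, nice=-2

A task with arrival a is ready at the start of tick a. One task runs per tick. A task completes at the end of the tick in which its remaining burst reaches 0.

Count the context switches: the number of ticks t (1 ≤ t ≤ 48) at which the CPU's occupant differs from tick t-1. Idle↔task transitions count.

t=0: ready={A,D} → run A
t=1: ready={A,D} → run A
t=2: ready={A,B,D,G} → run G
t=3: ready={A,B,C,D,G} → run G
t=4: ready={A,B,C,D,F,H} → run B
t=5: ready={A,B,C,D,E,F,H} → run E
t=6: ready={A,B,C,D,E,F,H} → run E
t=7: ready={A,B,C,D,E,F,H} → run E
t=8: ready={A,B,C,D,E,F,H} → run E
t=9: ready={A,B,C,D,E,F,H} → run E
t=10: ready={A,B,C,D,E,F,H} → run E
t=11: ready={A,B,C,D,F,H} → run B
t=12: ready={A,B,C,D,F,H} → run B
t=13: ready={A,B,C,D,F,H} → run B
t=14: ready={A,B,C,D,F,H} → run B
t=15: ready={A,B,C,D,F,H} → run B
t=16: ready={A,C,D,F,H} → run F
t=17: ready={A,C,D,F,H} → run F
t=18: ready={A,C,D,F,H} → run F
t=19: ready={A,C,D,F,H} → run F
t=20: ready={A,C,D,F,H} → run F
t=21: ready={A,C,D,F,H} → run F
t=22: ready={A,C,D,F,H} → run F
t=23: ready={A,C,D,F,H} → run F
t=24: ready={A,C,D,H} → run C
t=25: ready={A,C,D,H} → run C
t=26: ready={A,C,D,H} → run C
t=27: ready={A,C,D,H} → run C
t=28: ready={A,C,D,H} → run C
t=29: ready={A,C,D,H} → run C
t=30: ready={A,D,H} → run H
t=31: ready={A,D,H} → run H
t=32: ready={A,D,H} → run H
t=33: ready={A,D,H} → run H
t=34: ready={A,D,H} → run H
t=35: ready={A,D,H} → run H
t=36: ready={A,D,H} → run H
t=37: ready={A,D} → run A
t=38: ready={A,D} → run A
t=39: ready={A,D} → run A
t=40: ready={D} → run D
t=41: ready={D} → run D
t=42: ready={D} → run D
t=43: ready={D} → run D
t=44: (idle)
t=45: (idle)
t=46: (idle)
t=47: (idle)
t=48: (idle)

context switches = 10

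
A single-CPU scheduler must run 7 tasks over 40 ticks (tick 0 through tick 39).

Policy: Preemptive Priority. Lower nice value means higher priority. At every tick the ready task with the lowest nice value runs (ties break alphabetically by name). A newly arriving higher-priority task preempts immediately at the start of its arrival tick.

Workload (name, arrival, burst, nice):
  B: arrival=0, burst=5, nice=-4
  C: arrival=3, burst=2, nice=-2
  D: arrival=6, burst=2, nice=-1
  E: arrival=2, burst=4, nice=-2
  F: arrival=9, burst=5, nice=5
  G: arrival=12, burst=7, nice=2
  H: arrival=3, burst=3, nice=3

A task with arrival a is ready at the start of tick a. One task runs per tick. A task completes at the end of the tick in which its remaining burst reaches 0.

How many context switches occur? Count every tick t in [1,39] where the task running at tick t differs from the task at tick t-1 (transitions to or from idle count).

context switches = 7

t=0: ready={B} → run B
t=1: ready={B} → run B
t=2: ready={B,E} → run B
t=3: ready={B,C,E,H} → run B
t=4: ready={B,C,E,H} → run B
t=5: ready={C,E,H} → run C
t=6: ready={C,D,E,H} → run C
t=7: ready={D,E,H} → run E
t=8: ready={D,E,H} → run E
t=9: ready={D,E,F,H} → run E
t=10: ready={D,E,F,H} → run E
t=11: ready={D,F,H} → run D
t=12: ready={D,F,G,H} → run D
t=13: ready={F,G,H} → run G
t=14: ready={F,G,H} → run G
t=15: ready={F,G,H} → run G
t=16: ready={F,G,H} → run G
t=17: ready={F,G,H} → run G
t=18: ready={F,G,H} → run G
t=19: ready={F,G,H} → run G
t=20: ready={F,H} → run H
t=21: ready={F,H} → run H
t=22: ready={F,H} → run H
t=23: ready={F} → run F
t=24: ready={F} → run F
t=25: ready={F} → run F
t=26: ready={F} → run F
t=27: ready={F} → run F
t=28: (idle)
t=29: (idle)
t=30: (idle)
t=31: (idle)
t=32: (idle)
t=33: (idle)
t=34: (idle)
t=35: (idle)
t=36: (idle)
t=37: (idle)
t=38: (idle)
t=39: (idle)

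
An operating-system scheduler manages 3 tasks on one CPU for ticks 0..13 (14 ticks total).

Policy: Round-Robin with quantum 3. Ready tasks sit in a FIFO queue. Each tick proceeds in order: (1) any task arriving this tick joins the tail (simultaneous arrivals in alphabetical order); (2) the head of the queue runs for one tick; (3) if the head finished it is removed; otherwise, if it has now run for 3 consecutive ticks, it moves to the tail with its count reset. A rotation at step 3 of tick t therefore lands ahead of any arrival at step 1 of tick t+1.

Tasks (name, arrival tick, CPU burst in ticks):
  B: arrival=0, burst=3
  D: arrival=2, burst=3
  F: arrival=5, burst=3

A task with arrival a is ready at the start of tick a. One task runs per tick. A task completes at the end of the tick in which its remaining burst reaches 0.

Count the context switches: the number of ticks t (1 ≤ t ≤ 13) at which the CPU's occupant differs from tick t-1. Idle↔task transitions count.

context switches = 3

t=0: queue=[B] q_used=0 → run B
t=1: queue=[B] q_used=1 → run B
t=2: queue=[B,D] q_used=2 → run B
t=3: queue=[D] q_used=0 → run D
t=4: queue=[D] q_used=1 → run D
t=5: queue=[D,F] q_used=2 → run D
t=6: queue=[F] q_used=0 → run F
t=7: queue=[F] q_used=1 → run F
t=8: queue=[F] q_used=2 → run F
t=9: (idle)
t=10: (idle)
t=11: (idle)
t=12: (idle)
t=13: (idle)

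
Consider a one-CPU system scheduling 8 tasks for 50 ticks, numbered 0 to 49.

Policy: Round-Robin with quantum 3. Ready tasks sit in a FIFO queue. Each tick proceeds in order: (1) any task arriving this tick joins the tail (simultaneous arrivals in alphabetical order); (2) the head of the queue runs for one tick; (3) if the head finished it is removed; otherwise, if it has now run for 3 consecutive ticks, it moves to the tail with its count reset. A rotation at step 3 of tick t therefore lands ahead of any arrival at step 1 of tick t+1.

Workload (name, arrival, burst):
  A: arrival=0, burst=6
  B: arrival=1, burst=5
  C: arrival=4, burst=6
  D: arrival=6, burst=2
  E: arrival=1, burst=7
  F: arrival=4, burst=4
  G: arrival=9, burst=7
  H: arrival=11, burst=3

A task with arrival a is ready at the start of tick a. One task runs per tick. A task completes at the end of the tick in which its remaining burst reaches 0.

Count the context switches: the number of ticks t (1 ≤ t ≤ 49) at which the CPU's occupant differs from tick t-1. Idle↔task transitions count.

context switches = 15

t=0: queue=[A] q_used=0 → run A
t=1: queue=[A,B,E] q_used=1 → run A
t=2: queue=[A,B,E] q_used=2 → run A
t=3: queue=[B,E,A] q_used=0 → run B
t=4: queue=[B,E,A,C,F] q_used=1 → run B
t=5: queue=[B,E,A,C,F] q_used=2 → run B
t=6: queue=[E,A,C,F,B,D] q_used=0 → run E
t=7: queue=[E,A,C,F,B,D] q_used=1 → run E
t=8: queue=[E,A,C,F,B,D] q_used=2 → run E
t=9: queue=[A,C,F,B,D,E,G] q_used=0 → run A
t=10: queue=[A,C,F,B,D,E,G] q_used=1 → run A
t=11: queue=[A,C,F,B,D,E,G,H] q_used=2 → run A
t=12: queue=[C,F,B,D,E,G,H] q_used=0 → run C
t=13: queue=[C,F,B,D,E,G,H] q_used=1 → run C
t=14: queue=[C,F,B,D,E,G,H] q_used=2 → run C
t=15: queue=[F,B,D,E,G,H,C] q_used=0 → run F
t=16: queue=[F,B,D,E,G,H,C] q_used=1 → run F
t=17: queue=[F,B,D,E,G,H,C] q_used=2 → run F
t=18: queue=[B,D,E,G,H,C,F] q_used=0 → run B
t=19: queue=[B,D,E,G,H,C,F] q_used=1 → run B
t=20: queue=[D,E,G,H,C,F] q_used=0 → run D
t=21: queue=[D,E,G,H,C,F] q_used=1 → run D
t=22: queue=[E,G,H,C,F] q_used=0 → run E
t=23: queue=[E,G,H,C,F] q_used=1 → run E
t=24: queue=[E,G,H,C,F] q_used=2 → run E
t=25: queue=[G,H,C,F,E] q_used=0 → run G
t=26: queue=[G,H,C,F,E] q_used=1 → run G
t=27: queue=[G,H,C,F,E] q_used=2 → run G
t=28: queue=[H,C,F,E,G] q_used=0 → run H
t=29: queue=[H,C,F,E,G] q_used=1 → run H
t=30: queue=[H,C,F,E,G] q_used=2 → run H
t=31: queue=[C,F,E,G] q_used=0 → run C
t=32: queue=[C,F,E,G] q_used=1 → run C
t=33: queue=[C,F,E,G] q_used=2 → run C
t=34: queue=[F,E,G] q_used=0 → run F
t=35: queue=[E,G] q_used=0 → run E
t=36: queue=[G] q_used=0 → run G
t=37: queue=[G] q_used=1 → run G
t=38: queue=[G] q_used=2 → run G
t=39: queue=[G] q_used=0 → run G
t=40: (idle)
t=41: (idle)
t=42: (idle)
t=43: (idle)
t=44: (idle)
t=45: (idle)
t=46: (idle)
t=47: (idle)
t=48: (idle)
t=49: (idle)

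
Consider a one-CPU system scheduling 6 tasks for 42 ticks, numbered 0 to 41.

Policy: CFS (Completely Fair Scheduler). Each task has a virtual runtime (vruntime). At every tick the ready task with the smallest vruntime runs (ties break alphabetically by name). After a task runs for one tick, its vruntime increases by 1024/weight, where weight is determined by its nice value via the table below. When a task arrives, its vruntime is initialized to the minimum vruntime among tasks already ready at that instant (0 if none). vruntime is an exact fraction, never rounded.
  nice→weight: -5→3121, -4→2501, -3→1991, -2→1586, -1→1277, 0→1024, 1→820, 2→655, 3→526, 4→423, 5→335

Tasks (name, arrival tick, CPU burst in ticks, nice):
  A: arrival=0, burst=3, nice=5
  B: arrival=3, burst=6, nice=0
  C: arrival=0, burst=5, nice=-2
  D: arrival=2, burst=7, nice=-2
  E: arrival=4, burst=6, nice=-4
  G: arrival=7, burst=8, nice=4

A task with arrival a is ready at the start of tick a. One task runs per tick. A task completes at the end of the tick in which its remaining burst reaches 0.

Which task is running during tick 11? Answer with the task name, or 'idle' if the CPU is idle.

running at tick 11 = B

t=0: vr[A=0 C=0] → run A
t=1: vr[A=1024/335 C=0] → run C
t=2: vr[A=1024/335 C=512/793 D=512/793] → run C
t=3: vr[A=1024/335 B=512/793 C=1024/793 D=512/793] → run B
t=4: vr[A=1024/335 B=1305/793 C=1024/793 D=512/793 E=512/793] → run D
t=5: vr[A=1024/335 B=1305/793 C=1024/793 D=1024/793 E=512/793] → run E
t=6: vr[A=1024/335 B=1305/793 C=1024/793 D=1024/793 E=34304/32513] → run E
t=7: vr[A=1024/335 B=1305/793 C=1024/793 D=1024/793 E=47616/32513 G=1024/793] → run C
t=8: vr[A=1024/335 B=1305/793 C=1536/793 D=1024/793 E=47616/32513 G=1024/793] → run D
t=9: vr[A=1024/335 B=1305/793 C=1536/793 D=1536/793 E=47616/32513 G=1024/793] → run G
t=10: vr[A=1024/335 B=1305/793 C=1536/793 D=1536/793 E=47616/32513 G=1245184/335439] → run E
t=11: vr[A=1024/335 B=1305/793 C=1536/793 D=1536/793 E=60928/32513 G=1245184/335439] → run B
t=12: vr[A=1024/335 B=2098/793 C=1536/793 D=1536/793 E=60928/32513 G=1245184/335439] → run E
t=13: vr[A=1024/335 B=2098/793 C=1536/793 D=1536/793 E=74240/32513 G=1245184/335439] → run C
t=14: vr[A=1024/335 B=2098/793 C=2048/793 D=1536/793 E=74240/32513 G=1245184/335439] → run D
t=15: vr[A=1024/335 B=2098/793 C=2048/793 D=2048/793 E=74240/32513 G=1245184/335439] → run E
t=16: vr[A=1024/335 B=2098/793 C=2048/793 D=2048/793 E=87552/32513 G=1245184/335439] → run C
t=17: vr[A=1024/335 B=2098/793 D=2048/793 E=87552/32513 G=1245184/335439] → run D
t=18: vr[A=1024/335 B=2098/793 D=2560/793 E=87552/32513 G=1245184/335439] → run B
t=19: vr[A=1024/335 B=2891/793 D=2560/793 E=87552/32513 G=1245184/335439] → run E
t=20: vr[A=1024/335 B=2891/793 D=2560/793 G=1245184/335439] → run A
t=21: vr[A=2048/335 B=2891/793 D=2560/793 G=1245184/335439] → run D
t=22: vr[A=2048/335 B=2891/793 D=3072/793 G=1245184/335439] → run B
t=23: vr[A=2048/335 B=3684/793 D=3072/793 G=1245184/335439] → run G
t=24: vr[A=2048/335 B=3684/793 D=3072/793 G=2057216/335439] → run D
t=25: vr[A=2048/335 B=3684/793 D=3584/793 G=2057216/335439] → run D
t=26: vr[A=2048/335 B=3684/793 G=2057216/335439] → run B
t=27: vr[A=2048/335 B=4477/793 G=2057216/335439] → run B
t=28: vr[A=2048/335 G=2057216/335439] → run A
t=29: vr[G=2057216/335439] → run G
t=30: vr[G=956416/111813] → run G
t=31: vr[G=3681280/335439] → run G
t=32: vr[G=4493312/335439] → run G
t=33: vr[G=1768448/111813] → run G
t=34: vr[G=6117376/335439] → run G
t=35: (idle)
t=36: (idle)
t=37: (idle)
t=38: (idle)
t=39: (idle)
t=40: (idle)
t=41: (idle)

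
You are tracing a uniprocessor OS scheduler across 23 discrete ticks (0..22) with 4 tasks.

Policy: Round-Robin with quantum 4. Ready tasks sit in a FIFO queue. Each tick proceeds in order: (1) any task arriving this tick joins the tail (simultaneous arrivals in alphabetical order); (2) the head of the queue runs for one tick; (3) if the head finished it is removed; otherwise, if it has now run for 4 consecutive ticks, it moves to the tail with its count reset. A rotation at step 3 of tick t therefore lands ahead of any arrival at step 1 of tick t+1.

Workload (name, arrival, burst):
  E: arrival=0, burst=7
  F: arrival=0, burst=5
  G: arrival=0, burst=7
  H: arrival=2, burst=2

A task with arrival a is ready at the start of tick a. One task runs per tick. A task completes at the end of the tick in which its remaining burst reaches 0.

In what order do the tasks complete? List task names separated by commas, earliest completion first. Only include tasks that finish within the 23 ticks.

t=0: queue=[E,F,G] q_used=0 → run E
t=1: queue=[E,F,G] q_used=1 → run E
t=2: queue=[E,F,G,H] q_used=2 → run E
t=3: queue=[E,F,G,H] q_used=3 → run E
t=4: queue=[F,G,H,E] q_used=0 → run F
t=5: queue=[F,G,H,E] q_used=1 → run F
t=6: queue=[F,G,H,E] q_used=2 → run F
t=7: queue=[F,G,H,E] q_used=3 → run F
t=8: queue=[G,H,E,F] q_used=0 → run G
t=9: queue=[G,H,E,F] q_used=1 → run G
t=10: queue=[G,H,E,F] q_used=2 → run G
t=11: queue=[G,H,E,F] q_used=3 → run G
t=12: queue=[H,E,F,G] q_used=0 → run H
t=13: queue=[H,E,F,G] q_used=1 → run H
t=14: queue=[E,F,G] q_used=0 → run E
t=15: queue=[E,F,G] q_used=1 → run E
t=16: queue=[E,F,G] q_used=2 → run E
t=17: queue=[F,G] q_used=0 → run F
t=18: queue=[G] q_used=0 → run G
t=19: queue=[G] q_used=1 → run G
t=20: queue=[G] q_used=2 → run G
t=21: (idle)
t=22: (idle)

completion order = H, E, F, G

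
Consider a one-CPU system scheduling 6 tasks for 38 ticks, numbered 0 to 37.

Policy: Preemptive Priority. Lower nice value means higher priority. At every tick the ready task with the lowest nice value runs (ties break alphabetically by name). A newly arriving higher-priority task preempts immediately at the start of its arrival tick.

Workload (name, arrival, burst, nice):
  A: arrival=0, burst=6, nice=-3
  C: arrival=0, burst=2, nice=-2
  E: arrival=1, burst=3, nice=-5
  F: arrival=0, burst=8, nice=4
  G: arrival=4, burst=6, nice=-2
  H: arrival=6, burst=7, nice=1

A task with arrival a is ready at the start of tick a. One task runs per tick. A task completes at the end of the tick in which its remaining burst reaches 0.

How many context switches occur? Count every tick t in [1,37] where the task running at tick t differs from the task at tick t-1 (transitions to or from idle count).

t=0: ready={A,C,F} → run A
t=1: ready={A,C,E,F} → run E
t=2: ready={A,C,E,F} → run E
t=3: ready={A,C,E,F} → run E
t=4: ready={A,C,F,G} → run A
t=5: ready={A,C,F,G} → run A
t=6: ready={A,C,F,G,H} → run A
t=7: ready={A,C,F,G,H} → run A
t=8: ready={A,C,F,G,H} → run A
t=9: ready={C,F,G,H} → run C
t=10: ready={C,F,G,H} → run C
t=11: ready={F,G,H} → run G
t=12: ready={F,G,H} → run G
t=13: ready={F,G,H} → run G
t=14: ready={F,G,H} → run G
t=15: ready={F,G,H} → run G
t=16: ready={F,G,H} → run G
t=17: ready={F,H} → run H
t=18: ready={F,H} → run H
t=19: ready={F,H} → run H
t=20: ready={F,H} → run H
t=21: ready={F,H} → run H
t=22: ready={F,H} → run H
t=23: ready={F,H} → run H
t=24: ready={F} → run F
t=25: ready={F} → run F
t=26: ready={F} → run F
t=27: ready={F} → run F
t=28: ready={F} → run F
t=29: ready={F} → run F
t=30: ready={F} → run F
t=31: ready={F} → run F
t=32: (idle)
t=33: (idle)
t=34: (idle)
t=35: (idle)
t=36: (idle)
t=37: (idle)

context switches = 7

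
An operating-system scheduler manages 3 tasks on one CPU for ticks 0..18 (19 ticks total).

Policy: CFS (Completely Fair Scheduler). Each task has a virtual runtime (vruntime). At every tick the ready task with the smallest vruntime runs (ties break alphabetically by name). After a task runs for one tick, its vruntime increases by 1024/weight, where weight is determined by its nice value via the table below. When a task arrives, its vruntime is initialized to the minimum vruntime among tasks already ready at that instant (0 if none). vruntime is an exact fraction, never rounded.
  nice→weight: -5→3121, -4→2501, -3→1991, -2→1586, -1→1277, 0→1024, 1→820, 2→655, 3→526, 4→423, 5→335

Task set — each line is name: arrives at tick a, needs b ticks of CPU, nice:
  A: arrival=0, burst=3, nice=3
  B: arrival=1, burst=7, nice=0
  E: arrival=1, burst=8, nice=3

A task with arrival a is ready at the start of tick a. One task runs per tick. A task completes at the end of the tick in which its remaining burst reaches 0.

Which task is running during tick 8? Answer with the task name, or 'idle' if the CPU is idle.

t=0: vr[A=0] → run A
t=1: vr[A=512/263 B=512/263 E=512/263] → run A
t=2: vr[A=1024/263 B=512/263 E=512/263] → run B
t=3: vr[A=1024/263 B=775/263 E=512/263] → run E
t=4: vr[A=1024/263 B=775/263 E=1024/263] → run B
t=5: vr[A=1024/263 B=1038/263 E=1024/263] → run A
t=6: vr[B=1038/263 E=1024/263] → run E
t=7: vr[B=1038/263 E=1536/263] → run B
t=8: vr[B=1301/263 E=1536/263] → run B
t=9: vr[B=1564/263 E=1536/263] → run E
t=10: vr[B=1564/263 E=2048/263] → run B
t=11: vr[B=1827/263 E=2048/263] → run B
t=12: vr[B=2090/263 E=2048/263] → run E
t=13: vr[B=2090/263 E=2560/263] → run B
t=14: vr[E=2560/263] → run E
t=15: vr[E=3072/263] → run E
t=16: vr[E=3584/263] → run E
t=17: vr[E=4096/263] → run E
t=18: (idle)

running at tick 8 = B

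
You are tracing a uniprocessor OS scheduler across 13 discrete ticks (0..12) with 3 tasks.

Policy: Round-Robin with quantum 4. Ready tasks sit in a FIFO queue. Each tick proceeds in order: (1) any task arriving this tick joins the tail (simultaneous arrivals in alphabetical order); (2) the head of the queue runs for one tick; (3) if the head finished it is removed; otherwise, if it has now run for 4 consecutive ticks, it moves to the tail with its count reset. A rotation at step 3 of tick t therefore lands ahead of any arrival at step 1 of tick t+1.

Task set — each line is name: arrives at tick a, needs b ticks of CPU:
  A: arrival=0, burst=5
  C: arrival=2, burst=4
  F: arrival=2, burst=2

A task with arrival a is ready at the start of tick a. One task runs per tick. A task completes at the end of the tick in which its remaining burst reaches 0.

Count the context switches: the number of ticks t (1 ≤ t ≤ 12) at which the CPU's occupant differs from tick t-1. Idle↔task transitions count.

t=0: queue=[A] q_used=0 → run A
t=1: queue=[A] q_used=1 → run A
t=2: queue=[A,C,F] q_used=2 → run A
t=3: queue=[A,C,F] q_used=3 → run A
t=4: queue=[C,F,A] q_used=0 → run C
t=5: queue=[C,F,A] q_used=1 → run C
t=6: queue=[C,F,A] q_used=2 → run C
t=7: queue=[C,F,A] q_used=3 → run C
t=8: queue=[F,A] q_used=0 → run F
t=9: queue=[F,A] q_used=1 → run F
t=10: queue=[A] q_used=0 → run A
t=11: (idle)
t=12: (idle)

context switches = 4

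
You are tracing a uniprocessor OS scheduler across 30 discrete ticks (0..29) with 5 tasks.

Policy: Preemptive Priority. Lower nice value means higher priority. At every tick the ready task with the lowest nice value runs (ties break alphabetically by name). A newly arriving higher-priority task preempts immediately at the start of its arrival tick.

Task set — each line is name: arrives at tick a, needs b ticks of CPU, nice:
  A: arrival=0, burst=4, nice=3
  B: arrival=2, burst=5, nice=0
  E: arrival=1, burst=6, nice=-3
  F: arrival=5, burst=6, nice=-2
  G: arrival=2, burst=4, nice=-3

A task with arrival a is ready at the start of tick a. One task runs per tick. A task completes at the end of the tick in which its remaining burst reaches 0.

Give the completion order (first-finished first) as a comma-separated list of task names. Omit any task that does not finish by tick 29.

t=0: ready={A} → run A
t=1: ready={A,E} → run E
t=2: ready={A,B,E,G} → run E
t=3: ready={A,B,E,G} → run E
t=4: ready={A,B,E,G} → run E
t=5: ready={A,B,E,F,G} → run E
t=6: ready={A,B,E,F,G} → run E
t=7: ready={A,B,F,G} → run G
t=8: ready={A,B,F,G} → run G
t=9: ready={A,B,F,G} → run G
t=10: ready={A,B,F,G} → run G
t=11: ready={A,B,F} → run F
t=12: ready={A,B,F} → run F
t=13: ready={A,B,F} → run F
t=14: ready={A,B,F} → run F
t=15: ready={A,B,F} → run F
t=16: ready={A,B,F} → run F
t=17: ready={A,B} → run B
t=18: ready={A,B} → run B
t=19: ready={A,B} → run B
t=20: ready={A,B} → run B
t=21: ready={A,B} → run B
t=22: ready={A} → run A
t=23: ready={A} → run A
t=24: ready={A} → run A
t=25: (idle)
t=26: (idle)
t=27: (idle)
t=28: (idle)
t=29: (idle)

completion order = E, G, F, B, A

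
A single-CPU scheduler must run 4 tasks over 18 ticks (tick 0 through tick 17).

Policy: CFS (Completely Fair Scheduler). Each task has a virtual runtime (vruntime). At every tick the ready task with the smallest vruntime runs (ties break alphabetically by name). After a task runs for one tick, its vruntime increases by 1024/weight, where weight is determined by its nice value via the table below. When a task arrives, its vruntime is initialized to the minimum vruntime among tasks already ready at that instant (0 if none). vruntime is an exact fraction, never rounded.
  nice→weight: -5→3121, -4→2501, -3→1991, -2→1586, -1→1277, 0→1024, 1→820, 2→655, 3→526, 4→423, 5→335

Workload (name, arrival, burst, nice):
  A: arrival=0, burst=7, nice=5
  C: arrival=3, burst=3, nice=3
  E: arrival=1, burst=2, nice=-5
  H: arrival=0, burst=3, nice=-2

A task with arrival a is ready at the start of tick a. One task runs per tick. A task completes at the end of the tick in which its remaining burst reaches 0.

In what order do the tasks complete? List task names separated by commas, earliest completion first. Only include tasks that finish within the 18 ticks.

t=0: vr[A=0 H=0] → run A
t=1: vr[A=1024/335 E=0 H=0] → run E
t=2: vr[A=1024/335 E=1024/3121 H=0] → run H
t=3: vr[A=1024/335 C=1024/3121 E=1024/3121 H=512/793] → run C
t=4: vr[A=1024/335 C=1867264/820823 E=1024/3121 H=512/793] → run E
t=5: vr[A=1024/335 C=1867264/820823 H=512/793] → run H
t=6: vr[A=1024/335 C=1867264/820823 H=1024/793] → run H
t=7: vr[A=1024/335 C=1867264/820823] → run C
t=8: vr[A=1024/335 C=3465216/820823] → run A
t=9: vr[A=2048/335 C=3465216/820823] → run C
t=10: vr[A=2048/335] → run A
t=11: vr[A=3072/335] → run A
t=12: vr[A=4096/335] → run A
t=13: vr[A=1024/67] → run A
t=14: vr[A=6144/335] → run A
t=15: (idle)
t=16: (idle)
t=17: (idle)

completion order = E, H, C, A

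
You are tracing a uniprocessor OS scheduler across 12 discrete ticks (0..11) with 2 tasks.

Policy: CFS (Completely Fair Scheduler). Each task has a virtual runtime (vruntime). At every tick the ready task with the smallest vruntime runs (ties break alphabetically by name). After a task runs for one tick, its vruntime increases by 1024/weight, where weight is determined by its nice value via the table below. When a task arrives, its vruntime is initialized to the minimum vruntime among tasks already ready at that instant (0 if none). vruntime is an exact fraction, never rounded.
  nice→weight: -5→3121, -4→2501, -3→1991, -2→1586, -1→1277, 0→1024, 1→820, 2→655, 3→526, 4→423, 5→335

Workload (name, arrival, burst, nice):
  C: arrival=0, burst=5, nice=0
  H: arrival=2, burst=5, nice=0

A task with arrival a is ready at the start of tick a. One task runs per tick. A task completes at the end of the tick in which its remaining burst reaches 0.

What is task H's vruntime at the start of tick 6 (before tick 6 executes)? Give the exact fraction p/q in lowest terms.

vruntime(H, start of tick 6) = 4/1

t=0: vr[C=0] → run C
t=1: vr[C=1] → run C
t=2: vr[C=2 H=2] → run C
t=3: vr[C=3 H=2] → run H
t=4: vr[C=3 H=3] → run C
t=5: vr[C=4 H=3] → run H
t=6: vr[C=4 H=4] → run C
t=7: vr[H=4] → run H
t=8: vr[H=5] → run H
t=9: vr[H=6] → run H
t=10: (idle)
t=11: (idle)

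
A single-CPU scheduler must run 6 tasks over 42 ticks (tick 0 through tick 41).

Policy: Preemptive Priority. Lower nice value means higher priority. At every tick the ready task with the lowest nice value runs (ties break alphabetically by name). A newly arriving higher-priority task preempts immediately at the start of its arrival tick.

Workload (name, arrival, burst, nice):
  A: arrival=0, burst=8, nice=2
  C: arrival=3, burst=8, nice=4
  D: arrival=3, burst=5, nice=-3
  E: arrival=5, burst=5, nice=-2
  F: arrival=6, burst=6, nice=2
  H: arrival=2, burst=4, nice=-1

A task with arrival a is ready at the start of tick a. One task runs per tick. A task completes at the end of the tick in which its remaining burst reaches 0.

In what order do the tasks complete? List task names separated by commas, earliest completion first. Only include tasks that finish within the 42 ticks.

t=0: ready={A} → run A
t=1: ready={A} → run A
t=2: ready={A,H} → run H
t=3: ready={A,C,D,H} → run D
t=4: ready={A,C,D,H} → run D
t=5: ready={A,C,D,E,H} → run D
t=6: ready={A,C,D,E,F,H} → run D
t=7: ready={A,C,D,E,F,H} → run D
t=8: ready={A,C,E,F,H} → run E
t=9: ready={A,C,E,F,H} → run E
t=10: ready={A,C,E,F,H} → run E
t=11: ready={A,C,E,F,H} → run E
t=12: ready={A,C,E,F,H} → run E
t=13: ready={A,C,F,H} → run H
t=14: ready={A,C,F,H} → run H
t=15: ready={A,C,F,H} → run H
t=16: ready={A,C,F} → run A
t=17: ready={A,C,F} → run A
t=18: ready={A,C,F} → run A
t=19: ready={A,C,F} → run A
t=20: ready={A,C,F} → run A
t=21: ready={A,C,F} → run A
t=22: ready={C,F} → run F
t=23: ready={C,F} → run F
t=24: ready={C,F} → run F
t=25: ready={C,F} → run F
t=26: ready={C,F} → run F
t=27: ready={C,F} → run F
t=28: ready={C} → run C
t=29: ready={C} → run C
t=30: ready={C} → run C
t=31: ready={C} → run C
t=32: ready={C} → run C
t=33: ready={C} → run C
t=34: ready={C} → run C
t=35: ready={C} → run C
t=36: (idle)
t=37: (idle)
t=38: (idle)
t=39: (idle)
t=40: (idle)
t=41: (idle)

completion order = D, E, H, A, F, C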